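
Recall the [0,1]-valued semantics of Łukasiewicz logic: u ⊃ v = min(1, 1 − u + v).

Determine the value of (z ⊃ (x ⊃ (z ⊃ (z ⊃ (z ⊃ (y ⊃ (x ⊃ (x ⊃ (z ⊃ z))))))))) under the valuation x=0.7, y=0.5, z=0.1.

1.00

(z ⊃ z): min(1, 1 − 0.1 + 0.1) = 1
(x ⊃ (z ⊃ z)): min(1, 1 − 0.7 + 1) = 1
(x ⊃ (x ⊃ (z ⊃ z))): min(1, 1 − 0.7 + 1) = 1
(y ⊃ (x ⊃ (x ⊃ (z ⊃ z)))): min(1, 1 − 0.5 + 1) = 1
(z ⊃ (y ⊃ (x ⊃ (x ⊃ (z ⊃ z))))): min(1, 1 − 0.1 + 1) = 1
(z ⊃ (z ⊃ (y ⊃ (x ⊃ (x ⊃ (z ⊃ z)))))): min(1, 1 − 0.1 + 1) = 1
(z ⊃ (z ⊃ (z ⊃ (y ⊃ (x ⊃ (x ⊃ (z ⊃ z))))))): min(1, 1 − 0.1 + 1) = 1
(x ⊃ (z ⊃ (z ⊃ (z ⊃ (y ⊃ (x ⊃ (x ⊃ (z ⊃ z)))))))): min(1, 1 − 0.7 + 1) = 1
(z ⊃ (x ⊃ (z ⊃ (z ⊃ (z ⊃ (y ⊃ (x ⊃ (x ⊃ (z ⊃ z))))))))): min(1, 1 − 0.1 + 1) = 1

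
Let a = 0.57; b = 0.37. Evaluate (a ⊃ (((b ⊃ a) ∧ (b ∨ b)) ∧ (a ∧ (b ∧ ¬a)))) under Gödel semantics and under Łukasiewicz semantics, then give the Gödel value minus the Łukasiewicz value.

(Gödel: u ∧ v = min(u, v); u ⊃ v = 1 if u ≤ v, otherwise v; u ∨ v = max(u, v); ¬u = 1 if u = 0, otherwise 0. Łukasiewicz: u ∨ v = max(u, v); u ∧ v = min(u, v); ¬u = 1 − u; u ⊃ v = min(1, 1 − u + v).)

-0.80

Gödel evaluation:
  (b ⊃ a): 0.37 ≤ 0.57, so result = 1
  (b ∨ b) = max(0.37, 0.37) = 0.37
  ((b ⊃ a) ∧ (b ∨ b)) = min(1, 0.37) = 0.37
  ¬a: Gödel ¬ of 0.57 = 0 (operand ≠ 0)
  (b ∧ ¬a) = min(0.37, 0) = 0
  (a ∧ (b ∧ ¬a)) = min(0.57, 0) = 0
  (((b ⊃ a) ∧ (b ∨ b)) ∧ (a ∧ (b ∧ ¬a))) = min(0.37, 0) = 0
  (a ⊃ (((b ⊃ a) ∧ (b ∨ b)) ∧ (a ∧ (b ∧ ¬a)))): 0.57 > 0, so result = 0
  Gödel value = 0
Łukasiewicz evaluation:
  (b ⊃ a): min(1, 1 − 0.37 + 0.57) = 1
  (b ∨ b) = max(0.37, 0.37) = 0.37
  ((b ⊃ a) ∧ (b ∨ b)) = min(1, 0.37) = 0.37
  ¬a: Łukasiewicz ¬ gives 1 − 0.57 = 0.43
  (b ∧ ¬a) = min(0.37, 0.43) = 0.37
  (a ∧ (b ∧ ¬a)) = min(0.57, 0.37) = 0.37
  (((b ⊃ a) ∧ (b ∨ b)) ∧ (a ∧ (b ∧ ¬a))) = min(0.37, 0.37) = 0.37
  (a ⊃ (((b ⊃ a) ∧ (b ∨ b)) ∧ (a ∧ (b ∧ ¬a)))): min(1, 1 − 0.57 + 0.37) = 0.8
  Łukasiewicz value = 0.8
Difference: 0 − 0.8 = -0.80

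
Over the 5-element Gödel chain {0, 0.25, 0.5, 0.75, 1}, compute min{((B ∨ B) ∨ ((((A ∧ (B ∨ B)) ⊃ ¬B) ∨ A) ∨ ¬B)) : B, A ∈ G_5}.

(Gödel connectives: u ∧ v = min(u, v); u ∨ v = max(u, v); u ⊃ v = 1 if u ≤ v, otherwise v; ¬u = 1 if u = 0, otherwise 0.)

0.25

The minimum is attained at B = 0.25, A = 0.25:
  (B ∨ B) = max(0.25, 0.25) = 0.25
  (B ∨ B) = max(0.25, 0.25) = 0.25
  (A ∧ (B ∨ B)) = min(0.25, 0.25) = 0.25
  ¬B: Gödel ¬ of 0.25 = 0 (operand ≠ 0)
  ((A ∧ (B ∨ B)) ⊃ ¬B): 0.25 > 0, so result = 0
  (((A ∧ (B ∨ B)) ⊃ ¬B) ∨ A) = max(0, 0.25) = 0.25
  ¬B: Gödel ¬ of 0.25 = 0 (operand ≠ 0)
  ((((A ∧ (B ∨ B)) ⊃ ¬B) ∨ A) ∨ ¬B) = max(0.25, 0) = 0.25
  ((B ∨ B) ∨ ((((A ∧ (B ∨ B)) ⊃ ¬B) ∨ A) ∨ ¬B)) = max(0.25, 0.25) = 0.25
Checking all 25 assignments confirms none give a value below 0.25.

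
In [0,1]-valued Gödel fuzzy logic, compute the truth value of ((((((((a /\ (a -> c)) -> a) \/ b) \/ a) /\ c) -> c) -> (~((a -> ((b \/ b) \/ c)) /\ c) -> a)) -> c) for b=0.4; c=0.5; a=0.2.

(a -> c): 0.2 ≤ 0.5, so result = 1
(a /\ (a -> c)) = min(0.2, 1) = 0.2
((a /\ (a -> c)) -> a): 0.2 ≤ 0.2, so result = 1
(((a /\ (a -> c)) -> a) \/ b) = max(1, 0.4) = 1
((((a /\ (a -> c)) -> a) \/ b) \/ a) = max(1, 0.2) = 1
(((((a /\ (a -> c)) -> a) \/ b) \/ a) /\ c) = min(1, 0.5) = 0.5
((((((a /\ (a -> c)) -> a) \/ b) \/ a) /\ c) -> c): 0.5 ≤ 0.5, so result = 1
(b \/ b) = max(0.4, 0.4) = 0.4
((b \/ b) \/ c) = max(0.4, 0.5) = 0.5
(a -> ((b \/ b) \/ c)): 0.2 ≤ 0.5, so result = 1
((a -> ((b \/ b) \/ c)) /\ c) = min(1, 0.5) = 0.5
~((a -> ((b \/ b) \/ c)) /\ c): Gödel ¬ of 0.5 = 0 (operand ≠ 0)
(~((a -> ((b \/ b) \/ c)) /\ c) -> a): 0 ≤ 0.2, so result = 1
(((((((a /\ (a -> c)) -> a) \/ b) \/ a) /\ c) -> c) -> (~((a -> ((b \/ b) \/ c)) /\ c) -> a)): 1 ≤ 1, so result = 1
((((((((a /\ (a -> c)) -> a) \/ b) \/ a) /\ c) -> c) -> (~((a -> ((b \/ b) \/ c)) /\ c) -> a)) -> c): 1 > 0.5, so result = 0.5

0.50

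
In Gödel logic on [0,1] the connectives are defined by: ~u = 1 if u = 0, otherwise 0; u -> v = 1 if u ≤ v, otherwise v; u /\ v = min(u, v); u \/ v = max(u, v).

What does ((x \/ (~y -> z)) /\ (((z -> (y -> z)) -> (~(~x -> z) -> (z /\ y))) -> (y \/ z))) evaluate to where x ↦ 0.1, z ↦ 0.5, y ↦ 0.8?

~y: Gödel ¬ of 0.8 = 0 (operand ≠ 0)
(~y -> z): 0 ≤ 0.5, so result = 1
(x \/ (~y -> z)) = max(0.1, 1) = 1
(y -> z): 0.8 > 0.5, so result = 0.5
(z -> (y -> z)): 0.5 ≤ 0.5, so result = 1
~x: Gödel ¬ of 0.1 = 0 (operand ≠ 0)
(~x -> z): 0 ≤ 0.5, so result = 1
~(~x -> z): Gödel ¬ of 1 = 0 (operand ≠ 0)
(z /\ y) = min(0.5, 0.8) = 0.5
(~(~x -> z) -> (z /\ y)): 0 ≤ 0.5, so result = 1
((z -> (y -> z)) -> (~(~x -> z) -> (z /\ y))): 1 ≤ 1, so result = 1
(y \/ z) = max(0.8, 0.5) = 0.8
(((z -> (y -> z)) -> (~(~x -> z) -> (z /\ y))) -> (y \/ z)): 1 > 0.8, so result = 0.8
((x \/ (~y -> z)) /\ (((z -> (y -> z)) -> (~(~x -> z) -> (z /\ y))) -> (y \/ z))) = min(1, 0.8) = 0.8

0.80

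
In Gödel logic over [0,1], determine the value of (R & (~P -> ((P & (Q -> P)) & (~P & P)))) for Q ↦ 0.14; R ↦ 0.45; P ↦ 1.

~P: Gödel ¬ of 1 = 0 (operand ≠ 0)
(Q -> P): 0.14 ≤ 1, so result = 1
(P & (Q -> P)) = min(1, 1) = 1
~P: Gödel ¬ of 1 = 0 (operand ≠ 0)
(~P & P) = min(0, 1) = 0
((P & (Q -> P)) & (~P & P)) = min(1, 0) = 0
(~P -> ((P & (Q -> P)) & (~P & P))): 0 ≤ 0, so result = 1
(R & (~P -> ((P & (Q -> P)) & (~P & P)))) = min(0.45, 1) = 0.45

0.45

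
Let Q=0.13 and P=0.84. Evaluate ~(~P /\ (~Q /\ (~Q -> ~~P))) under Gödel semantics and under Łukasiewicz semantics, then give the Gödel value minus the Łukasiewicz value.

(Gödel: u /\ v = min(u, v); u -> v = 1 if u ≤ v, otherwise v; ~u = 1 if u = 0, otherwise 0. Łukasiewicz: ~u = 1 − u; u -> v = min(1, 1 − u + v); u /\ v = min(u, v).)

Gödel evaluation:
  ~P: Gödel ¬ of 0.84 = 0 (operand ≠ 0)
  ~Q: Gödel ¬ of 0.13 = 0 (operand ≠ 0)
  ~Q: Gödel ¬ of 0.13 = 0 (operand ≠ 0)
  ~P: Gödel ¬ of 0.84 = 0 (operand ≠ 0)
  ~~P: Gödel ¬ of 0 = 1 (operand is 0)
  (~Q -> ~~P): 0 ≤ 1, so result = 1
  (~Q /\ (~Q -> ~~P)) = min(0, 1) = 0
  (~P /\ (~Q /\ (~Q -> ~~P))) = min(0, 0) = 0
  ~(~P /\ (~Q /\ (~Q -> ~~P))): Gödel ¬ of 0 = 1 (operand is 0)
  Gödel value = 1
Łukasiewicz evaluation:
  ~P: Łukasiewicz ¬ gives 1 − 0.84 = 0.16
  ~Q: Łukasiewicz ¬ gives 1 − 0.13 = 0.87
  ~Q: Łukasiewicz ¬ gives 1 − 0.13 = 0.87
  ~P: Łukasiewicz ¬ gives 1 − 0.84 = 0.16
  ~~P: Łukasiewicz ¬ gives 1 − 0.16 = 0.84
  (~Q -> ~~P): min(1, 1 − 0.87 + 0.84) = 0.97
  (~Q /\ (~Q -> ~~P)) = min(0.87, 0.97) = 0.87
  (~P /\ (~Q /\ (~Q -> ~~P))) = min(0.16, 0.87) = 0.16
  ~(~P /\ (~Q /\ (~Q -> ~~P))): Łukasiewicz ¬ gives 1 − 0.16 = 0.84
  Łukasiewicz value = 0.84
Difference: 1 − 0.84 = 0.16

0.16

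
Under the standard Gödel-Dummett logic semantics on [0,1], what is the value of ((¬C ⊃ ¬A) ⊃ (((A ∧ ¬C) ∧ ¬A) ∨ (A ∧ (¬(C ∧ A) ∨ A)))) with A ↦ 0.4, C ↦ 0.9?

¬C: Gödel ¬ of 0.9 = 0 (operand ≠ 0)
¬A: Gödel ¬ of 0.4 = 0 (operand ≠ 0)
(¬C ⊃ ¬A): 0 ≤ 0, so result = 1
¬C: Gödel ¬ of 0.9 = 0 (operand ≠ 0)
(A ∧ ¬C) = min(0.4, 0) = 0
¬A: Gödel ¬ of 0.4 = 0 (operand ≠ 0)
((A ∧ ¬C) ∧ ¬A) = min(0, 0) = 0
(C ∧ A) = min(0.9, 0.4) = 0.4
¬(C ∧ A): Gödel ¬ of 0.4 = 0 (operand ≠ 0)
(¬(C ∧ A) ∨ A) = max(0, 0.4) = 0.4
(A ∧ (¬(C ∧ A) ∨ A)) = min(0.4, 0.4) = 0.4
(((A ∧ ¬C) ∧ ¬A) ∨ (A ∧ (¬(C ∧ A) ∨ A))) = max(0, 0.4) = 0.4
((¬C ⊃ ¬A) ⊃ (((A ∧ ¬C) ∧ ¬A) ∨ (A ∧ (¬(C ∧ A) ∨ A)))): 1 > 0.4, so result = 0.4

0.40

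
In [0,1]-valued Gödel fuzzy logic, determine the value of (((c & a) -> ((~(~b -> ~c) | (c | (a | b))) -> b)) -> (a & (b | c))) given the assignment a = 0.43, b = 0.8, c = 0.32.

0.43

(c & a) = min(0.32, 0.43) = 0.32
~b: Gödel ¬ of 0.8 = 0 (operand ≠ 0)
~c: Gödel ¬ of 0.32 = 0 (operand ≠ 0)
(~b -> ~c): 0 ≤ 0, so result = 1
~(~b -> ~c): Gödel ¬ of 1 = 0 (operand ≠ 0)
(a | b) = max(0.43, 0.8) = 0.8
(c | (a | b)) = max(0.32, 0.8) = 0.8
(~(~b -> ~c) | (c | (a | b))) = max(0, 0.8) = 0.8
((~(~b -> ~c) | (c | (a | b))) -> b): 0.8 ≤ 0.8, so result = 1
((c & a) -> ((~(~b -> ~c) | (c | (a | b))) -> b)): 0.32 ≤ 1, so result = 1
(b | c) = max(0.8, 0.32) = 0.8
(a & (b | c)) = min(0.43, 0.8) = 0.43
(((c & a) -> ((~(~b -> ~c) | (c | (a | b))) -> b)) -> (a & (b | c))): 1 > 0.43, so result = 0.43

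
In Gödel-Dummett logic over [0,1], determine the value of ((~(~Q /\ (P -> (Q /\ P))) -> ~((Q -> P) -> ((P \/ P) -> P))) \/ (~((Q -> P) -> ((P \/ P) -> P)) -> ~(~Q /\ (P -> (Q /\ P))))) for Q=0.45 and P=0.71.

~Q: Gödel ¬ of 0.45 = 0 (operand ≠ 0)
(Q /\ P) = min(0.45, 0.71) = 0.45
(P -> (Q /\ P)): 0.71 > 0.45, so result = 0.45
(~Q /\ (P -> (Q /\ P))) = min(0, 0.45) = 0
~(~Q /\ (P -> (Q /\ P))): Gödel ¬ of 0 = 1 (operand is 0)
(Q -> P): 0.45 ≤ 0.71, so result = 1
(P \/ P) = max(0.71, 0.71) = 0.71
((P \/ P) -> P): 0.71 ≤ 0.71, so result = 1
((Q -> P) -> ((P \/ P) -> P)): 1 ≤ 1, so result = 1
~((Q -> P) -> ((P \/ P) -> P)): Gödel ¬ of 1 = 0 (operand ≠ 0)
(~(~Q /\ (P -> (Q /\ P))) -> ~((Q -> P) -> ((P \/ P) -> P))): 1 > 0, so result = 0
(Q -> P): 0.45 ≤ 0.71, so result = 1
(P \/ P) = max(0.71, 0.71) = 0.71
((P \/ P) -> P): 0.71 ≤ 0.71, so result = 1
((Q -> P) -> ((P \/ P) -> P)): 1 ≤ 1, so result = 1
~((Q -> P) -> ((P \/ P) -> P)): Gödel ¬ of 1 = 0 (operand ≠ 0)
~Q: Gödel ¬ of 0.45 = 0 (operand ≠ 0)
(Q /\ P) = min(0.45, 0.71) = 0.45
(P -> (Q /\ P)): 0.71 > 0.45, so result = 0.45
(~Q /\ (P -> (Q /\ P))) = min(0, 0.45) = 0
~(~Q /\ (P -> (Q /\ P))): Gödel ¬ of 0 = 1 (operand is 0)
(~((Q -> P) -> ((P \/ P) -> P)) -> ~(~Q /\ (P -> (Q /\ P)))): 0 ≤ 1, so result = 1
((~(~Q /\ (P -> (Q /\ P))) -> ~((Q -> P) -> ((P \/ P) -> P))) \/ (~((Q -> P) -> ((P \/ P) -> P)) -> ~(~Q /\ (P -> (Q /\ P))))) = max(0, 1) = 1

1.00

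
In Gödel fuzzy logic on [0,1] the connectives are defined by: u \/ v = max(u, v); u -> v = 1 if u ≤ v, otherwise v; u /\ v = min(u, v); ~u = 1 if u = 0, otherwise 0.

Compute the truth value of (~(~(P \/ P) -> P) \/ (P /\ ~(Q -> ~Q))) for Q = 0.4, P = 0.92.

0.92

(P \/ P) = max(0.92, 0.92) = 0.92
~(P \/ P): Gödel ¬ of 0.92 = 0 (operand ≠ 0)
(~(P \/ P) -> P): 0 ≤ 0.92, so result = 1
~(~(P \/ P) -> P): Gödel ¬ of 1 = 0 (operand ≠ 0)
~Q: Gödel ¬ of 0.4 = 0 (operand ≠ 0)
(Q -> ~Q): 0.4 > 0, so result = 0
~(Q -> ~Q): Gödel ¬ of 0 = 1 (operand is 0)
(P /\ ~(Q -> ~Q)) = min(0.92, 1) = 0.92
(~(~(P \/ P) -> P) \/ (P /\ ~(Q -> ~Q))) = max(0, 0.92) = 0.92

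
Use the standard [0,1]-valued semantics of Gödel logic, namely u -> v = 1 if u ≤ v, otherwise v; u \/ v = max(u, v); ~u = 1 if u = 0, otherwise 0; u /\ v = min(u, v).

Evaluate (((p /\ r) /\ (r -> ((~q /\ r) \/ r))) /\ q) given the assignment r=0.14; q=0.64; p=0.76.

0.14

(p /\ r) = min(0.76, 0.14) = 0.14
~q: Gödel ¬ of 0.64 = 0 (operand ≠ 0)
(~q /\ r) = min(0, 0.14) = 0
((~q /\ r) \/ r) = max(0, 0.14) = 0.14
(r -> ((~q /\ r) \/ r)): 0.14 ≤ 0.14, so result = 1
((p /\ r) /\ (r -> ((~q /\ r) \/ r))) = min(0.14, 1) = 0.14
(((p /\ r) /\ (r -> ((~q /\ r) \/ r))) /\ q) = min(0.14, 0.64) = 0.14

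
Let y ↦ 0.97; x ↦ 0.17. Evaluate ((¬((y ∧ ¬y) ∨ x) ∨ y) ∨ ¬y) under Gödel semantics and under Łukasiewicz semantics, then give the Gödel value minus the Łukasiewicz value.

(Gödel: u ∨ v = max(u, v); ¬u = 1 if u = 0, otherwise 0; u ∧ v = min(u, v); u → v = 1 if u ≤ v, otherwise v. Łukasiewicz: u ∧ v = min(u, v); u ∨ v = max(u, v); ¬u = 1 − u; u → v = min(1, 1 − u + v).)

0.00

Gödel evaluation:
  ¬y: Gödel ¬ of 0.97 = 0 (operand ≠ 0)
  (y ∧ ¬y) = min(0.97, 0) = 0
  ((y ∧ ¬y) ∨ x) = max(0, 0.17) = 0.17
  ¬((y ∧ ¬y) ∨ x): Gödel ¬ of 0.17 = 0 (operand ≠ 0)
  (¬((y ∧ ¬y) ∨ x) ∨ y) = max(0, 0.97) = 0.97
  ¬y: Gödel ¬ of 0.97 = 0 (operand ≠ 0)
  ((¬((y ∧ ¬y) ∨ x) ∨ y) ∨ ¬y) = max(0.97, 0) = 0.97
  Gödel value = 0.97
Łukasiewicz evaluation:
  ¬y: Łukasiewicz ¬ gives 1 − 0.97 = 0.03
  (y ∧ ¬y) = min(0.97, 0.03) = 0.03
  ((y ∧ ¬y) ∨ x) = max(0.03, 0.17) = 0.17
  ¬((y ∧ ¬y) ∨ x): Łukasiewicz ¬ gives 1 − 0.17 = 0.83
  (¬((y ∧ ¬y) ∨ x) ∨ y) = max(0.83, 0.97) = 0.97
  ¬y: Łukasiewicz ¬ gives 1 − 0.97 = 0.03
  ((¬((y ∧ ¬y) ∨ x) ∨ y) ∨ ¬y) = max(0.97, 0.03) = 0.97
  Łukasiewicz value = 0.97
Difference: 0.97 − 0.97 = 0.00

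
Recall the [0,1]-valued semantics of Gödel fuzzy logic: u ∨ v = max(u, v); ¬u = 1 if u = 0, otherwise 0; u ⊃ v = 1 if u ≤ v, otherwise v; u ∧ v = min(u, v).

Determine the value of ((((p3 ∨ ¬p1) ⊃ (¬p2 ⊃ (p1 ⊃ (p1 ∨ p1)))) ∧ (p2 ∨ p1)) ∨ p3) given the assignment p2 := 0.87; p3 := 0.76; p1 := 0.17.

¬p1: Gödel ¬ of 0.17 = 0 (operand ≠ 0)
(p3 ∨ ¬p1) = max(0.76, 0) = 0.76
¬p2: Gödel ¬ of 0.87 = 0 (operand ≠ 0)
(p1 ∨ p1) = max(0.17, 0.17) = 0.17
(p1 ⊃ (p1 ∨ p1)): 0.17 ≤ 0.17, so result = 1
(¬p2 ⊃ (p1 ⊃ (p1 ∨ p1))): 0 ≤ 1, so result = 1
((p3 ∨ ¬p1) ⊃ (¬p2 ⊃ (p1 ⊃ (p1 ∨ p1)))): 0.76 ≤ 1, so result = 1
(p2 ∨ p1) = max(0.87, 0.17) = 0.87
(((p3 ∨ ¬p1) ⊃ (¬p2 ⊃ (p1 ⊃ (p1 ∨ p1)))) ∧ (p2 ∨ p1)) = min(1, 0.87) = 0.87
((((p3 ∨ ¬p1) ⊃ (¬p2 ⊃ (p1 ⊃ (p1 ∨ p1)))) ∧ (p2 ∨ p1)) ∨ p3) = max(0.87, 0.76) = 0.87

0.87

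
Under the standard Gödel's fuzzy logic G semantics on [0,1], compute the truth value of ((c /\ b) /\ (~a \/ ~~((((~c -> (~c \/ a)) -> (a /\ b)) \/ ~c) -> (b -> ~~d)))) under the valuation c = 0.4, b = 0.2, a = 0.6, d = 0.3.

(c /\ b) = min(0.4, 0.2) = 0.2
~a: Gödel ¬ of 0.6 = 0 (operand ≠ 0)
~c: Gödel ¬ of 0.4 = 0 (operand ≠ 0)
~c: Gödel ¬ of 0.4 = 0 (operand ≠ 0)
(~c \/ a) = max(0, 0.6) = 0.6
(~c -> (~c \/ a)): 0 ≤ 0.6, so result = 1
(a /\ b) = min(0.6, 0.2) = 0.2
((~c -> (~c \/ a)) -> (a /\ b)): 1 > 0.2, so result = 0.2
~c: Gödel ¬ of 0.4 = 0 (operand ≠ 0)
(((~c -> (~c \/ a)) -> (a /\ b)) \/ ~c) = max(0.2, 0) = 0.2
~d: Gödel ¬ of 0.3 = 0 (operand ≠ 0)
~~d: Gödel ¬ of 0 = 1 (operand is 0)
(b -> ~~d): 0.2 ≤ 1, so result = 1
((((~c -> (~c \/ a)) -> (a /\ b)) \/ ~c) -> (b -> ~~d)): 0.2 ≤ 1, so result = 1
~((((~c -> (~c \/ a)) -> (a /\ b)) \/ ~c) -> (b -> ~~d)): Gödel ¬ of 1 = 0 (operand ≠ 0)
~~((((~c -> (~c \/ a)) -> (a /\ b)) \/ ~c) -> (b -> ~~d)): Gödel ¬ of 0 = 1 (operand is 0)
(~a \/ ~~((((~c -> (~c \/ a)) -> (a /\ b)) \/ ~c) -> (b -> ~~d))) = max(0, 1) = 1
((c /\ b) /\ (~a \/ ~~((((~c -> (~c \/ a)) -> (a /\ b)) \/ ~c) -> (b -> ~~d)))) = min(0.2, 1) = 0.2

0.20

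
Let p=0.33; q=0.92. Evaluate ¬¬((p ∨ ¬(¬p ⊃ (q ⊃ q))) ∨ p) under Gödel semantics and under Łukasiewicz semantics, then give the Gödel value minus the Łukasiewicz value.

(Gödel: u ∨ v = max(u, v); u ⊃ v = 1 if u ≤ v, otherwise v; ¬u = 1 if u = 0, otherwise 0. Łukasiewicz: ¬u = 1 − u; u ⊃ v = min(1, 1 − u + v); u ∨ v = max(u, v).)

Gödel evaluation:
  ¬p: Gödel ¬ of 0.33 = 0 (operand ≠ 0)
  (q ⊃ q): 0.92 ≤ 0.92, so result = 1
  (¬p ⊃ (q ⊃ q)): 0 ≤ 1, so result = 1
  ¬(¬p ⊃ (q ⊃ q)): Gödel ¬ of 1 = 0 (operand ≠ 0)
  (p ∨ ¬(¬p ⊃ (q ⊃ q))) = max(0.33, 0) = 0.33
  ((p ∨ ¬(¬p ⊃ (q ⊃ q))) ∨ p) = max(0.33, 0.33) = 0.33
  ¬((p ∨ ¬(¬p ⊃ (q ⊃ q))) ∨ p): Gödel ¬ of 0.33 = 0 (operand ≠ 0)
  ¬¬((p ∨ ¬(¬p ⊃ (q ⊃ q))) ∨ p): Gödel ¬ of 0 = 1 (operand is 0)
  Gödel value = 1
Łukasiewicz evaluation:
  ¬p: Łukasiewicz ¬ gives 1 − 0.33 = 0.67
  (q ⊃ q): min(1, 1 − 0.92 + 0.92) = 1
  (¬p ⊃ (q ⊃ q)): min(1, 1 − 0.67 + 1) = 1
  ¬(¬p ⊃ (q ⊃ q)): Łukasiewicz ¬ gives 1 − 1 = 0
  (p ∨ ¬(¬p ⊃ (q ⊃ q))) = max(0.33, 0) = 0.33
  ((p ∨ ¬(¬p ⊃ (q ⊃ q))) ∨ p) = max(0.33, 0.33) = 0.33
  ¬((p ∨ ¬(¬p ⊃ (q ⊃ q))) ∨ p): Łukasiewicz ¬ gives 1 − 0.33 = 0.67
  ¬¬((p ∨ ¬(¬p ⊃ (q ⊃ q))) ∨ p): Łukasiewicz ¬ gives 1 − 0.67 = 0.33
  Łukasiewicz value = 0.33
Difference: 1 − 0.33 = 0.67

0.67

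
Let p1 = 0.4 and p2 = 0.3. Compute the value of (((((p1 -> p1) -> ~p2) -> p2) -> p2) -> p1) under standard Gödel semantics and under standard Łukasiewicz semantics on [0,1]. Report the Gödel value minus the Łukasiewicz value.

Gödel evaluation:
  (p1 -> p1): 0.4 ≤ 0.4, so result = 1
  ~p2: Gödel ¬ of 0.3 = 0 (operand ≠ 0)
  ((p1 -> p1) -> ~p2): 1 > 0, so result = 0
  (((p1 -> p1) -> ~p2) -> p2): 0 ≤ 0.3, so result = 1
  ((((p1 -> p1) -> ~p2) -> p2) -> p2): 1 > 0.3, so result = 0.3
  (((((p1 -> p1) -> ~p2) -> p2) -> p2) -> p1): 0.3 ≤ 0.4, so result = 1
  Gödel value = 1
Łukasiewicz evaluation:
  (p1 -> p1): min(1, 1 − 0.4 + 0.4) = 1
  ~p2: Łukasiewicz ¬ gives 1 − 0.3 = 0.7
  ((p1 -> p1) -> ~p2): min(1, 1 − 1 + 0.7) = 0.7
  (((p1 -> p1) -> ~p2) -> p2): min(1, 1 − 0.7 + 0.3) = 0.6
  ((((p1 -> p1) -> ~p2) -> p2) -> p2): min(1, 1 − 0.6 + 0.3) = 0.7
  (((((p1 -> p1) -> ~p2) -> p2) -> p2) -> p1): min(1, 1 − 0.7 + 0.4) = 0.7
  Łukasiewicz value = 0.7
Difference: 1 − 0.7 = 0.30

0.30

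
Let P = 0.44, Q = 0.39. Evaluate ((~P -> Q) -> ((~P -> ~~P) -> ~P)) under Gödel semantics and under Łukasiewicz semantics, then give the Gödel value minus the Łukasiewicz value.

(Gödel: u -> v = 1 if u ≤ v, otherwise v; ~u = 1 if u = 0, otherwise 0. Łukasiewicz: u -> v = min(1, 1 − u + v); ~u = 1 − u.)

Gödel evaluation:
  ~P: Gödel ¬ of 0.44 = 0 (operand ≠ 0)
  (~P -> Q): 0 ≤ 0.39, so result = 1
  ~P: Gödel ¬ of 0.44 = 0 (operand ≠ 0)
  ~P: Gödel ¬ of 0.44 = 0 (operand ≠ 0)
  ~~P: Gödel ¬ of 0 = 1 (operand is 0)
  (~P -> ~~P): 0 ≤ 1, so result = 1
  ~P: Gödel ¬ of 0.44 = 0 (operand ≠ 0)
  ((~P -> ~~P) -> ~P): 1 > 0, so result = 0
  ((~P -> Q) -> ((~P -> ~~P) -> ~P)): 1 > 0, so result = 0
  Gödel value = 0
Łukasiewicz evaluation:
  ~P: Łukasiewicz ¬ gives 1 − 0.44 = 0.56
  (~P -> Q): min(1, 1 − 0.56 + 0.39) = 0.83
  ~P: Łukasiewicz ¬ gives 1 − 0.44 = 0.56
  ~P: Łukasiewicz ¬ gives 1 − 0.44 = 0.56
  ~~P: Łukasiewicz ¬ gives 1 − 0.56 = 0.44
  (~P -> ~~P): min(1, 1 − 0.56 + 0.44) = 0.88
  ~P: Łukasiewicz ¬ gives 1 − 0.44 = 0.56
  ((~P -> ~~P) -> ~P): min(1, 1 − 0.88 + 0.56) = 0.68
  ((~P -> Q) -> ((~P -> ~~P) -> ~P)): min(1, 1 − 0.83 + 0.68) = 0.85
  Łukasiewicz value = 0.85
Difference: 0 − 0.85 = -0.85

-0.85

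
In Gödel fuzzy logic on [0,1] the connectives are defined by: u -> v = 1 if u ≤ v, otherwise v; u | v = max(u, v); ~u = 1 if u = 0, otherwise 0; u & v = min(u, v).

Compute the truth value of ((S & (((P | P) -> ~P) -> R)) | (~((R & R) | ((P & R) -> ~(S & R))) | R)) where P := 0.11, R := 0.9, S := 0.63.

(P | P) = max(0.11, 0.11) = 0.11
~P: Gödel ¬ of 0.11 = 0 (operand ≠ 0)
((P | P) -> ~P): 0.11 > 0, so result = 0
(((P | P) -> ~P) -> R): 0 ≤ 0.9, so result = 1
(S & (((P | P) -> ~P) -> R)) = min(0.63, 1) = 0.63
(R & R) = min(0.9, 0.9) = 0.9
(P & R) = min(0.11, 0.9) = 0.11
(S & R) = min(0.63, 0.9) = 0.63
~(S & R): Gödel ¬ of 0.63 = 0 (operand ≠ 0)
((P & R) -> ~(S & R)): 0.11 > 0, so result = 0
((R & R) | ((P & R) -> ~(S & R))) = max(0.9, 0) = 0.9
~((R & R) | ((P & R) -> ~(S & R))): Gödel ¬ of 0.9 = 0 (operand ≠ 0)
(~((R & R) | ((P & R) -> ~(S & R))) | R) = max(0, 0.9) = 0.9
((S & (((P | P) -> ~P) -> R)) | (~((R & R) | ((P & R) -> ~(S & R))) | R)) = max(0.63, 0.9) = 0.9

0.90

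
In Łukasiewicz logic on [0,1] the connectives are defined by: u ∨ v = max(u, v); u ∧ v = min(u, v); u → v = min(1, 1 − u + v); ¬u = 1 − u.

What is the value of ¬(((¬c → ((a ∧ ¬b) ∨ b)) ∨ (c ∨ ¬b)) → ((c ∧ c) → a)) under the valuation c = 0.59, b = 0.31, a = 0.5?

¬c: Łukasiewicz ¬ gives 1 − 0.59 = 0.41
¬b: Łukasiewicz ¬ gives 1 − 0.31 = 0.69
(a ∧ ¬b) = min(0.5, 0.69) = 0.5
((a ∧ ¬b) ∨ b) = max(0.5, 0.31) = 0.5
(¬c → ((a ∧ ¬b) ∨ b)): min(1, 1 − 0.41 + 0.5) = 1
¬b: Łukasiewicz ¬ gives 1 − 0.31 = 0.69
(c ∨ ¬b) = max(0.59, 0.69) = 0.69
((¬c → ((a ∧ ¬b) ∨ b)) ∨ (c ∨ ¬b)) = max(1, 0.69) = 1
(c ∧ c) = min(0.59, 0.59) = 0.59
((c ∧ c) → a): min(1, 1 − 0.59 + 0.5) = 0.91
(((¬c → ((a ∧ ¬b) ∨ b)) ∨ (c ∨ ¬b)) → ((c ∧ c) → a)): min(1, 1 − 1 + 0.91) = 0.91
¬(((¬c → ((a ∧ ¬b) ∨ b)) ∨ (c ∨ ¬b)) → ((c ∧ c) → a)): Łukasiewicz ¬ gives 1 − 0.91 = 0.09

0.09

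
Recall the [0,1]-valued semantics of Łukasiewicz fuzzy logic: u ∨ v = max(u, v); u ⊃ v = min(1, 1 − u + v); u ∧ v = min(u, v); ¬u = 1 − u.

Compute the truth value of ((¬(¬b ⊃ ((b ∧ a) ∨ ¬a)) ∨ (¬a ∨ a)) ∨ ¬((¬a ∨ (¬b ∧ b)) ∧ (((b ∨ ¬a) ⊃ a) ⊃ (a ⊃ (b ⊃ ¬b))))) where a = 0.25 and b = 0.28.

0.75

¬b: Łukasiewicz ¬ gives 1 − 0.28 = 0.72
(b ∧ a) = min(0.28, 0.25) = 0.25
¬a: Łukasiewicz ¬ gives 1 − 0.25 = 0.75
((b ∧ a) ∨ ¬a) = max(0.25, 0.75) = 0.75
(¬b ⊃ ((b ∧ a) ∨ ¬a)): min(1, 1 − 0.72 + 0.75) = 1
¬(¬b ⊃ ((b ∧ a) ∨ ¬a)): Łukasiewicz ¬ gives 1 − 1 = 0
¬a: Łukasiewicz ¬ gives 1 − 0.25 = 0.75
(¬a ∨ a) = max(0.75, 0.25) = 0.75
(¬(¬b ⊃ ((b ∧ a) ∨ ¬a)) ∨ (¬a ∨ a)) = max(0, 0.75) = 0.75
¬a: Łukasiewicz ¬ gives 1 − 0.25 = 0.75
¬b: Łukasiewicz ¬ gives 1 − 0.28 = 0.72
(¬b ∧ b) = min(0.72, 0.28) = 0.28
(¬a ∨ (¬b ∧ b)) = max(0.75, 0.28) = 0.75
¬a: Łukasiewicz ¬ gives 1 − 0.25 = 0.75
(b ∨ ¬a) = max(0.28, 0.75) = 0.75
((b ∨ ¬a) ⊃ a): min(1, 1 − 0.75 + 0.25) = 0.5
¬b: Łukasiewicz ¬ gives 1 − 0.28 = 0.72
(b ⊃ ¬b): min(1, 1 − 0.28 + 0.72) = 1
(a ⊃ (b ⊃ ¬b)): min(1, 1 − 0.25 + 1) = 1
(((b ∨ ¬a) ⊃ a) ⊃ (a ⊃ (b ⊃ ¬b))): min(1, 1 − 0.5 + 1) = 1
((¬a ∨ (¬b ∧ b)) ∧ (((b ∨ ¬a) ⊃ a) ⊃ (a ⊃ (b ⊃ ¬b)))) = min(0.75, 1) = 0.75
¬((¬a ∨ (¬b ∧ b)) ∧ (((b ∨ ¬a) ⊃ a) ⊃ (a ⊃ (b ⊃ ¬b)))): Łukasiewicz ¬ gives 1 − 0.75 = 0.25
((¬(¬b ⊃ ((b ∧ a) ∨ ¬a)) ∨ (¬a ∨ a)) ∨ ¬((¬a ∨ (¬b ∧ b)) ∧ (((b ∨ ¬a) ⊃ a) ⊃ (a ⊃ (b ⊃ ¬b))))) = max(0.75, 0.25) = 0.75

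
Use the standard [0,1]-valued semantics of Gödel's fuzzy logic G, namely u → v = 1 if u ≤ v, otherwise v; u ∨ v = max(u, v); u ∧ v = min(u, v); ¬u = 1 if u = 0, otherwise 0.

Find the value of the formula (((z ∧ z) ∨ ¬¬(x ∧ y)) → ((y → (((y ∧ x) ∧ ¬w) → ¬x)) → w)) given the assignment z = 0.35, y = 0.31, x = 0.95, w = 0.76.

0.76

(z ∧ z) = min(0.35, 0.35) = 0.35
(x ∧ y) = min(0.95, 0.31) = 0.31
¬(x ∧ y): Gödel ¬ of 0.31 = 0 (operand ≠ 0)
¬¬(x ∧ y): Gödel ¬ of 0 = 1 (operand is 0)
((z ∧ z) ∨ ¬¬(x ∧ y)) = max(0.35, 1) = 1
(y ∧ x) = min(0.31, 0.95) = 0.31
¬w: Gödel ¬ of 0.76 = 0 (operand ≠ 0)
((y ∧ x) ∧ ¬w) = min(0.31, 0) = 0
¬x: Gödel ¬ of 0.95 = 0 (operand ≠ 0)
(((y ∧ x) ∧ ¬w) → ¬x): 0 ≤ 0, so result = 1
(y → (((y ∧ x) ∧ ¬w) → ¬x)): 0.31 ≤ 1, so result = 1
((y → (((y ∧ x) ∧ ¬w) → ¬x)) → w): 1 > 0.76, so result = 0.76
(((z ∧ z) ∨ ¬¬(x ∧ y)) → ((y → (((y ∧ x) ∧ ¬w) → ¬x)) → w)): 1 > 0.76, so result = 0.76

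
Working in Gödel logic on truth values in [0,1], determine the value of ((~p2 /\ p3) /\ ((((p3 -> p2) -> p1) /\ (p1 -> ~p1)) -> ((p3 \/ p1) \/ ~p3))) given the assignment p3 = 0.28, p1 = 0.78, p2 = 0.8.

~p2: Gödel ¬ of 0.8 = 0 (operand ≠ 0)
(~p2 /\ p3) = min(0, 0.28) = 0
(p3 -> p2): 0.28 ≤ 0.8, so result = 1
((p3 -> p2) -> p1): 1 > 0.78, so result = 0.78
~p1: Gödel ¬ of 0.78 = 0 (operand ≠ 0)
(p1 -> ~p1): 0.78 > 0, so result = 0
(((p3 -> p2) -> p1) /\ (p1 -> ~p1)) = min(0.78, 0) = 0
(p3 \/ p1) = max(0.28, 0.78) = 0.78
~p3: Gödel ¬ of 0.28 = 0 (operand ≠ 0)
((p3 \/ p1) \/ ~p3) = max(0.78, 0) = 0.78
((((p3 -> p2) -> p1) /\ (p1 -> ~p1)) -> ((p3 \/ p1) \/ ~p3)): 0 ≤ 0.78, so result = 1
((~p2 /\ p3) /\ ((((p3 -> p2) -> p1) /\ (p1 -> ~p1)) -> ((p3 \/ p1) \/ ~p3))) = min(0, 1) = 0

0.00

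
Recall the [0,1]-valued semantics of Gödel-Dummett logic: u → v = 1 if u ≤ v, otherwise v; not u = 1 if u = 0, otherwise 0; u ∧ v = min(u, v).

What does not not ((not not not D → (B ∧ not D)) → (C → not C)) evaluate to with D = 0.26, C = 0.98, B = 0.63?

0.00

not D: Gödel ¬ of 0.26 = 0 (operand ≠ 0)
not not D: Gödel ¬ of 0 = 1 (operand is 0)
not not not D: Gödel ¬ of 1 = 0 (operand ≠ 0)
not D: Gödel ¬ of 0.26 = 0 (operand ≠ 0)
(B ∧ not D) = min(0.63, 0) = 0
(not not not D → (B ∧ not D)): 0 ≤ 0, so result = 1
not C: Gödel ¬ of 0.98 = 0 (operand ≠ 0)
(C → not C): 0.98 > 0, so result = 0
((not not not D → (B ∧ not D)) → (C → not C)): 1 > 0, so result = 0
not ((not not not D → (B ∧ not D)) → (C → not C)): Gödel ¬ of 0 = 1 (operand is 0)
not not ((not not not D → (B ∧ not D)) → (C → not C)): Gödel ¬ of 1 = 0 (operand ≠ 0)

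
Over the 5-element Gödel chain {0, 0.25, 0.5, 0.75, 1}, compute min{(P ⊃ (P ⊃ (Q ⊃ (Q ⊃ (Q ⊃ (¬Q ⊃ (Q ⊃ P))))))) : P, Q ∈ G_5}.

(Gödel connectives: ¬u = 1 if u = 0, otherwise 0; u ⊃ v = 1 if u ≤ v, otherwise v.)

1.00

Every assignment gives 1. For instance at P = 0, Q = 0:
  ¬Q: Gödel ¬ of 0 = 1 (operand is 0)
  (Q ⊃ P): 0 ≤ 0, so result = 1
  (¬Q ⊃ (Q ⊃ P)): 1 ≤ 1, so result = 1
  (Q ⊃ (¬Q ⊃ (Q ⊃ P))): 0 ≤ 1, so result = 1
  (Q ⊃ (Q ⊃ (¬Q ⊃ (Q ⊃ P)))): 0 ≤ 1, so result = 1
  (Q ⊃ (Q ⊃ (Q ⊃ (¬Q ⊃ (Q ⊃ P))))): 0 ≤ 1, so result = 1
  (P ⊃ (Q ⊃ (Q ⊃ (Q ⊃ (¬Q ⊃ (Q ⊃ P)))))): 0 ≤ 1, so result = 1
  (P ⊃ (P ⊃ (Q ⊃ (Q ⊃ (Q ⊃ (¬Q ⊃ (Q ⊃ P))))))): 0 ≤ 1, so result = 1
All 25 assignments give value 1 — the formula is a G_5-tautology.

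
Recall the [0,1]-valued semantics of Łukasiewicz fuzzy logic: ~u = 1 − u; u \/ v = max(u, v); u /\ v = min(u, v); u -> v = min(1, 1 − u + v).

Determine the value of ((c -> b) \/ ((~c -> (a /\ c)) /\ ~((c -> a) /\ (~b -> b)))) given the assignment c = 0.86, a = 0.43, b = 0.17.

0.66

(c -> b): min(1, 1 − 0.86 + 0.17) = 0.31
~c: Łukasiewicz ¬ gives 1 − 0.86 = 0.14
(a /\ c) = min(0.43, 0.86) = 0.43
(~c -> (a /\ c)): min(1, 1 − 0.14 + 0.43) = 1
(c -> a): min(1, 1 − 0.86 + 0.43) = 0.57
~b: Łukasiewicz ¬ gives 1 − 0.17 = 0.83
(~b -> b): min(1, 1 − 0.83 + 0.17) = 0.34
((c -> a) /\ (~b -> b)) = min(0.57, 0.34) = 0.34
~((c -> a) /\ (~b -> b)): Łukasiewicz ¬ gives 1 − 0.34 = 0.66
((~c -> (a /\ c)) /\ ~((c -> a) /\ (~b -> b))) = min(1, 0.66) = 0.66
((c -> b) \/ ((~c -> (a /\ c)) /\ ~((c -> a) /\ (~b -> b)))) = max(0.31, 0.66) = 0.66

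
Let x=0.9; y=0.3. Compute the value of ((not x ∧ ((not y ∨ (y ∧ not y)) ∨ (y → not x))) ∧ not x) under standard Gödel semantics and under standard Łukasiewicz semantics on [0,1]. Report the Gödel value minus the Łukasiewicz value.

-0.10

Gödel evaluation:
  not x: Gödel ¬ of 0.9 = 0 (operand ≠ 0)
  not y: Gödel ¬ of 0.3 = 0 (operand ≠ 0)
  not y: Gödel ¬ of 0.3 = 0 (operand ≠ 0)
  (y ∧ not y) = min(0.3, 0) = 0
  (not y ∨ (y ∧ not y)) = max(0, 0) = 0
  not x: Gödel ¬ of 0.9 = 0 (operand ≠ 0)
  (y → not x): 0.3 > 0, so result = 0
  ((not y ∨ (y ∧ not y)) ∨ (y → not x)) = max(0, 0) = 0
  (not x ∧ ((not y ∨ (y ∧ not y)) ∨ (y → not x))) = min(0, 0) = 0
  not x: Gödel ¬ of 0.9 = 0 (operand ≠ 0)
  ((not x ∧ ((not y ∨ (y ∧ not y)) ∨ (y → not x))) ∧ not x) = min(0, 0) = 0
  Gödel value = 0
Łukasiewicz evaluation:
  not x: Łukasiewicz ¬ gives 1 − 0.9 = 0.1
  not y: Łukasiewicz ¬ gives 1 − 0.3 = 0.7
  not y: Łukasiewicz ¬ gives 1 − 0.3 = 0.7
  (y ∧ not y) = min(0.3, 0.7) = 0.3
  (not y ∨ (y ∧ not y)) = max(0.7, 0.3) = 0.7
  not x: Łukasiewicz ¬ gives 1 − 0.9 = 0.1
  (y → not x): min(1, 1 − 0.3 + 0.1) = 0.8
  ((not y ∨ (y ∧ not y)) ∨ (y → not x)) = max(0.7, 0.8) = 0.8
  (not x ∧ ((not y ∨ (y ∧ not y)) ∨ (y → not x))) = min(0.1, 0.8) = 0.1
  not x: Łukasiewicz ¬ gives 1 − 0.9 = 0.1
  ((not x ∧ ((not y ∨ (y ∧ not y)) ∨ (y → not x))) ∧ not x) = min(0.1, 0.1) = 0.1
  Łukasiewicz value = 0.1
Difference: 0 − 0.1 = -0.10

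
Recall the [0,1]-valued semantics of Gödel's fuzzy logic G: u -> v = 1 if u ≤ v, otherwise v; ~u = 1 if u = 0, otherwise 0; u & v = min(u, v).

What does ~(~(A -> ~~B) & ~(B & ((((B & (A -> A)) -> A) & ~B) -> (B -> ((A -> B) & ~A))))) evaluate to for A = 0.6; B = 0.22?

~B: Gödel ¬ of 0.22 = 0 (operand ≠ 0)
~~B: Gödel ¬ of 0 = 1 (operand is 0)
(A -> ~~B): 0.6 ≤ 1, so result = 1
~(A -> ~~B): Gödel ¬ of 1 = 0 (operand ≠ 0)
(A -> A): 0.6 ≤ 0.6, so result = 1
(B & (A -> A)) = min(0.22, 1) = 0.22
((B & (A -> A)) -> A): 0.22 ≤ 0.6, so result = 1
~B: Gödel ¬ of 0.22 = 0 (operand ≠ 0)
(((B & (A -> A)) -> A) & ~B) = min(1, 0) = 0
(A -> B): 0.6 > 0.22, so result = 0.22
~A: Gödel ¬ of 0.6 = 0 (operand ≠ 0)
((A -> B) & ~A) = min(0.22, 0) = 0
(B -> ((A -> B) & ~A)): 0.22 > 0, so result = 0
((((B & (A -> A)) -> A) & ~B) -> (B -> ((A -> B) & ~A))): 0 ≤ 0, so result = 1
(B & ((((B & (A -> A)) -> A) & ~B) -> (B -> ((A -> B) & ~A)))) = min(0.22, 1) = 0.22
~(B & ((((B & (A -> A)) -> A) & ~B) -> (B -> ((A -> B) & ~A)))): Gödel ¬ of 0.22 = 0 (operand ≠ 0)
(~(A -> ~~B) & ~(B & ((((B & (A -> A)) -> A) & ~B) -> (B -> ((A -> B) & ~A))))) = min(0, 0) = 0
~(~(A -> ~~B) & ~(B & ((((B & (A -> A)) -> A) & ~B) -> (B -> ((A -> B) & ~A))))): Gödel ¬ of 0 = 1 (operand is 0)

1.00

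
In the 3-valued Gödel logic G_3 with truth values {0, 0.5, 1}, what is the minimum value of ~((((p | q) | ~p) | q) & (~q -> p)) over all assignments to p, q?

0.00

The minimum is attained at p = 0, q = 0.5:
  (p | q) = max(0, 0.5) = 0.5
  ~p: Gödel ¬ of 0 = 1 (operand is 0)
  ((p | q) | ~p) = max(0.5, 1) = 1
  (((p | q) | ~p) | q) = max(1, 0.5) = 1
  ~q: Gödel ¬ of 0.5 = 0 (operand ≠ 0)
  (~q -> p): 0 ≤ 0, so result = 1
  ((((p | q) | ~p) | q) & (~q -> p)) = min(1, 1) = 1
  ~((((p | q) | ~p) | q) & (~q -> p)): Gödel ¬ of 1 = 0 (operand ≠ 0)
Checking all 9 assignments confirms none give a value below 0.00.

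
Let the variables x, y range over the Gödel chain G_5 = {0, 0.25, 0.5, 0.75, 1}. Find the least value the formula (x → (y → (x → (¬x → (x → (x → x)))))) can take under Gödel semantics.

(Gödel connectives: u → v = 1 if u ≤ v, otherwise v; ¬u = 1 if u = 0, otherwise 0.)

Every assignment gives 1. For instance at x = 0, y = 0:
  ¬x: Gödel ¬ of 0 = 1 (operand is 0)
  (x → x): 0 ≤ 0, so result = 1
  (x → (x → x)): 0 ≤ 1, so result = 1
  (¬x → (x → (x → x))): 1 ≤ 1, so result = 1
  (x → (¬x → (x → (x → x)))): 0 ≤ 1, so result = 1
  (y → (x → (¬x → (x → (x → x))))): 0 ≤ 1, so result = 1
  (x → (y → (x → (¬x → (x → (x → x)))))): 0 ≤ 1, so result = 1
All 25 assignments give value 1 — the formula is a G_5-tautology.

1.00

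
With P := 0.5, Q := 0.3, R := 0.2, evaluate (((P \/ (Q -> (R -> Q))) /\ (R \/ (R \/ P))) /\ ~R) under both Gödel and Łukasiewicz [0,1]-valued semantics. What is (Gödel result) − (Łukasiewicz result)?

Gödel evaluation:
  (R -> Q): 0.2 ≤ 0.3, so result = 1
  (Q -> (R -> Q)): 0.3 ≤ 1, so result = 1
  (P \/ (Q -> (R -> Q))) = max(0.5, 1) = 1
  (R \/ P) = max(0.2, 0.5) = 0.5
  (R \/ (R \/ P)) = max(0.2, 0.5) = 0.5
  ((P \/ (Q -> (R -> Q))) /\ (R \/ (R \/ P))) = min(1, 0.5) = 0.5
  ~R: Gödel ¬ of 0.2 = 0 (operand ≠ 0)
  (((P \/ (Q -> (R -> Q))) /\ (R \/ (R \/ P))) /\ ~R) = min(0.5, 0) = 0
  Gödel value = 0
Łukasiewicz evaluation:
  (R -> Q): min(1, 1 − 0.2 + 0.3) = 1
  (Q -> (R -> Q)): min(1, 1 − 0.3 + 1) = 1
  (P \/ (Q -> (R -> Q))) = max(0.5, 1) = 1
  (R \/ P) = max(0.2, 0.5) = 0.5
  (R \/ (R \/ P)) = max(0.2, 0.5) = 0.5
  ((P \/ (Q -> (R -> Q))) /\ (R \/ (R \/ P))) = min(1, 0.5) = 0.5
  ~R: Łukasiewicz ¬ gives 1 − 0.2 = 0.8
  (((P \/ (Q -> (R -> Q))) /\ (R \/ (R \/ P))) /\ ~R) = min(0.5, 0.8) = 0.5
  Łukasiewicz value = 0.5
Difference: 0 − 0.5 = -0.50

-0.50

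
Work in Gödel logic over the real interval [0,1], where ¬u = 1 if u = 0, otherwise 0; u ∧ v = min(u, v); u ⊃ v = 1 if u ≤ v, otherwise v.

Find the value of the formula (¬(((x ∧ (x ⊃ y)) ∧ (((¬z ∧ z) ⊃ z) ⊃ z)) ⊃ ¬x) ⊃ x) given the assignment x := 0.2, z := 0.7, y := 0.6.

(x ⊃ y): 0.2 ≤ 0.6, so result = 1
(x ∧ (x ⊃ y)) = min(0.2, 1) = 0.2
¬z: Gödel ¬ of 0.7 = 0 (operand ≠ 0)
(¬z ∧ z) = min(0, 0.7) = 0
((¬z ∧ z) ⊃ z): 0 ≤ 0.7, so result = 1
(((¬z ∧ z) ⊃ z) ⊃ z): 1 > 0.7, so result = 0.7
((x ∧ (x ⊃ y)) ∧ (((¬z ∧ z) ⊃ z) ⊃ z)) = min(0.2, 0.7) = 0.2
¬x: Gödel ¬ of 0.2 = 0 (operand ≠ 0)
(((x ∧ (x ⊃ y)) ∧ (((¬z ∧ z) ⊃ z) ⊃ z)) ⊃ ¬x): 0.2 > 0, so result = 0
¬(((x ∧ (x ⊃ y)) ∧ (((¬z ∧ z) ⊃ z) ⊃ z)) ⊃ ¬x): Gödel ¬ of 0 = 1 (operand is 0)
(¬(((x ∧ (x ⊃ y)) ∧ (((¬z ∧ z) ⊃ z) ⊃ z)) ⊃ ¬x) ⊃ x): 1 > 0.2, so result = 0.2

0.20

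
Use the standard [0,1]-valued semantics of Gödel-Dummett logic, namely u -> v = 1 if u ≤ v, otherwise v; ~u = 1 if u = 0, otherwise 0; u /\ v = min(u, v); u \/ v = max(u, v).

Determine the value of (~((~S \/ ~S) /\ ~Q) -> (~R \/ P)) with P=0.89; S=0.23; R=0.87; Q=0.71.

~S: Gödel ¬ of 0.23 = 0 (operand ≠ 0)
~S: Gödel ¬ of 0.23 = 0 (operand ≠ 0)
(~S \/ ~S) = max(0, 0) = 0
~Q: Gödel ¬ of 0.71 = 0 (operand ≠ 0)
((~S \/ ~S) /\ ~Q) = min(0, 0) = 0
~((~S \/ ~S) /\ ~Q): Gödel ¬ of 0 = 1 (operand is 0)
~R: Gödel ¬ of 0.87 = 0 (operand ≠ 0)
(~R \/ P) = max(0, 0.89) = 0.89
(~((~S \/ ~S) /\ ~Q) -> (~R \/ P)): 1 > 0.89, so result = 0.89

0.89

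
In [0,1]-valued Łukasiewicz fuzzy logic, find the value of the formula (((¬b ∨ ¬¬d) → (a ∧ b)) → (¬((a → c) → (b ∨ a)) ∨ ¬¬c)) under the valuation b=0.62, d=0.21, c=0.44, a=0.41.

¬b: Łukasiewicz ¬ gives 1 − 0.62 = 0.38
¬d: Łukasiewicz ¬ gives 1 − 0.21 = 0.79
¬¬d: Łukasiewicz ¬ gives 1 − 0.79 = 0.21
(¬b ∨ ¬¬d) = max(0.38, 0.21) = 0.38
(a ∧ b) = min(0.41, 0.62) = 0.41
((¬b ∨ ¬¬d) → (a ∧ b)): min(1, 1 − 0.38 + 0.41) = 1
(a → c): min(1, 1 − 0.41 + 0.44) = 1
(b ∨ a) = max(0.62, 0.41) = 0.62
((a → c) → (b ∨ a)): min(1, 1 − 1 + 0.62) = 0.62
¬((a → c) → (b ∨ a)): Łukasiewicz ¬ gives 1 − 0.62 = 0.38
¬c: Łukasiewicz ¬ gives 1 − 0.44 = 0.56
¬¬c: Łukasiewicz ¬ gives 1 − 0.56 = 0.44
(¬((a → c) → (b ∨ a)) ∨ ¬¬c) = max(0.38, 0.44) = 0.44
(((¬b ∨ ¬¬d) → (a ∧ b)) → (¬((a → c) → (b ∨ a)) ∨ ¬¬c)): min(1, 1 − 1 + 0.44) = 0.44

0.44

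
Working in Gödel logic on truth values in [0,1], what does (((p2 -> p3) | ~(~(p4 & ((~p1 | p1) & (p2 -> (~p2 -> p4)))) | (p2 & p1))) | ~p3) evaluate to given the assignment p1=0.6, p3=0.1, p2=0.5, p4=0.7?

0.10

(p2 -> p3): 0.5 > 0.1, so result = 0.1
~p1: Gödel ¬ of 0.6 = 0 (operand ≠ 0)
(~p1 | p1) = max(0, 0.6) = 0.6
~p2: Gödel ¬ of 0.5 = 0 (operand ≠ 0)
(~p2 -> p4): 0 ≤ 0.7, so result = 1
(p2 -> (~p2 -> p4)): 0.5 ≤ 1, so result = 1
((~p1 | p1) & (p2 -> (~p2 -> p4))) = min(0.6, 1) = 0.6
(p4 & ((~p1 | p1) & (p2 -> (~p2 -> p4)))) = min(0.7, 0.6) = 0.6
~(p4 & ((~p1 | p1) & (p2 -> (~p2 -> p4)))): Gödel ¬ of 0.6 = 0 (operand ≠ 0)
(p2 & p1) = min(0.5, 0.6) = 0.5
(~(p4 & ((~p1 | p1) & (p2 -> (~p2 -> p4)))) | (p2 & p1)) = max(0, 0.5) = 0.5
~(~(p4 & ((~p1 | p1) & (p2 -> (~p2 -> p4)))) | (p2 & p1)): Gödel ¬ of 0.5 = 0 (operand ≠ 0)
((p2 -> p3) | ~(~(p4 & ((~p1 | p1) & (p2 -> (~p2 -> p4)))) | (p2 & p1))) = max(0.1, 0) = 0.1
~p3: Gödel ¬ of 0.1 = 0 (operand ≠ 0)
(((p2 -> p3) | ~(~(p4 & ((~p1 | p1) & (p2 -> (~p2 -> p4)))) | (p2 & p1))) | ~p3) = max(0.1, 0) = 0.1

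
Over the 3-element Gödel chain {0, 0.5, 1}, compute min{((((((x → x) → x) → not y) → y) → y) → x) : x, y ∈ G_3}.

The minimum is attained at x = 0, y = 0:
  (x → x): 0 ≤ 0, so result = 1
  ((x → x) → x): 1 > 0, so result = 0
  not y: Gödel ¬ of 0 = 1 (operand is 0)
  (((x → x) → x) → not y): 0 ≤ 1, so result = 1
  ((((x → x) → x) → not y) → y): 1 > 0, so result = 0
  (((((x → x) → x) → not y) → y) → y): 0 ≤ 0, so result = 1
  ((((((x → x) → x) → not y) → y) → y) → x): 1 > 0, so result = 0
Checking all 9 assignments confirms none give a value below 0.00.

0.00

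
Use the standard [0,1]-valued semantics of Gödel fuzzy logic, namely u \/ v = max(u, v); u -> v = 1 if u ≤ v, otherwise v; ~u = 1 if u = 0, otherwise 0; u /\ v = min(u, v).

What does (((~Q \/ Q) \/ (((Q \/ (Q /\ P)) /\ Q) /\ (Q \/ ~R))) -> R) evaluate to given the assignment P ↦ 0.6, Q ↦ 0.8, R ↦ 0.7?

0.70

~Q: Gödel ¬ of 0.8 = 0 (operand ≠ 0)
(~Q \/ Q) = max(0, 0.8) = 0.8
(Q /\ P) = min(0.8, 0.6) = 0.6
(Q \/ (Q /\ P)) = max(0.8, 0.6) = 0.8
((Q \/ (Q /\ P)) /\ Q) = min(0.8, 0.8) = 0.8
~R: Gödel ¬ of 0.7 = 0 (operand ≠ 0)
(Q \/ ~R) = max(0.8, 0) = 0.8
(((Q \/ (Q /\ P)) /\ Q) /\ (Q \/ ~R)) = min(0.8, 0.8) = 0.8
((~Q \/ Q) \/ (((Q \/ (Q /\ P)) /\ Q) /\ (Q \/ ~R))) = max(0.8, 0.8) = 0.8
(((~Q \/ Q) \/ (((Q \/ (Q /\ P)) /\ Q) /\ (Q \/ ~R))) -> R): 0.8 > 0.7, so result = 0.7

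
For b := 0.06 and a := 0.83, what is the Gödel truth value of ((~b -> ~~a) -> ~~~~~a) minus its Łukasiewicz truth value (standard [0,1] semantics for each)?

-0.28

Gödel evaluation:
  ~b: Gödel ¬ of 0.06 = 0 (operand ≠ 0)
  ~a: Gödel ¬ of 0.83 = 0 (operand ≠ 0)
  ~~a: Gödel ¬ of 0 = 1 (operand is 0)
  (~b -> ~~a): 0 ≤ 1, so result = 1
  ~a: Gödel ¬ of 0.83 = 0 (operand ≠ 0)
  ~~a: Gödel ¬ of 0 = 1 (operand is 0)
  ~~~a: Gödel ¬ of 1 = 0 (operand ≠ 0)
  ~~~~a: Gödel ¬ of 0 = 1 (operand is 0)
  ~~~~~a: Gödel ¬ of 1 = 0 (operand ≠ 0)
  ((~b -> ~~a) -> ~~~~~a): 1 > 0, so result = 0
  Gödel value = 0
Łukasiewicz evaluation:
  ~b: Łukasiewicz ¬ gives 1 − 0.06 = 0.94
  ~a: Łukasiewicz ¬ gives 1 − 0.83 = 0.17
  ~~a: Łukasiewicz ¬ gives 1 − 0.17 = 0.83
  (~b -> ~~a): min(1, 1 − 0.94 + 0.83) = 0.89
  ~a: Łukasiewicz ¬ gives 1 − 0.83 = 0.17
  ~~a: Łukasiewicz ¬ gives 1 − 0.17 = 0.83
  ~~~a: Łukasiewicz ¬ gives 1 − 0.83 = 0.17
  ~~~~a: Łukasiewicz ¬ gives 1 − 0.17 = 0.83
  ~~~~~a: Łukasiewicz ¬ gives 1 − 0.83 = 0.17
  ((~b -> ~~a) -> ~~~~~a): min(1, 1 − 0.89 + 0.17) = 0.28
  Łukasiewicz value = 0.28
Difference: 0 − 0.28 = -0.28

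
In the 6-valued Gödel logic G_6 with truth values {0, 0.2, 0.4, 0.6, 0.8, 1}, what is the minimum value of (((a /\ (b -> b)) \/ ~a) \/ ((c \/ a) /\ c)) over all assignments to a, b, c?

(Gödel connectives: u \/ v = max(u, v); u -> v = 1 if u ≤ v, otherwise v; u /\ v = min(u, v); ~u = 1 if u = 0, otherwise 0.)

The minimum is attained at a = 0.2, b = 0, c = 0:
  (b -> b): 0 ≤ 0, so result = 1
  (a /\ (b -> b)) = min(0.2, 1) = 0.2
  ~a: Gödel ¬ of 0.2 = 0 (operand ≠ 0)
  ((a /\ (b -> b)) \/ ~a) = max(0.2, 0) = 0.2
  (c \/ a) = max(0, 0.2) = 0.2
  ((c \/ a) /\ c) = min(0.2, 0) = 0
  (((a /\ (b -> b)) \/ ~a) \/ ((c \/ a) /\ c)) = max(0.2, 0) = 0.2
Checking all 216 assignments confirms none give a value below 0.20.

0.20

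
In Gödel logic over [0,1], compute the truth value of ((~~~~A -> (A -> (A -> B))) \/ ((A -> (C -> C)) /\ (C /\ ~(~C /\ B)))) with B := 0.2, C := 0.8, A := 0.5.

0.80

~A: Gödel ¬ of 0.5 = 0 (operand ≠ 0)
~~A: Gödel ¬ of 0 = 1 (operand is 0)
~~~A: Gödel ¬ of 1 = 0 (operand ≠ 0)
~~~~A: Gödel ¬ of 0 = 1 (operand is 0)
(A -> B): 0.5 > 0.2, so result = 0.2
(A -> (A -> B)): 0.5 > 0.2, so result = 0.2
(~~~~A -> (A -> (A -> B))): 1 > 0.2, so result = 0.2
(C -> C): 0.8 ≤ 0.8, so result = 1
(A -> (C -> C)): 0.5 ≤ 1, so result = 1
~C: Gödel ¬ of 0.8 = 0 (operand ≠ 0)
(~C /\ B) = min(0, 0.2) = 0
~(~C /\ B): Gödel ¬ of 0 = 1 (operand is 0)
(C /\ ~(~C /\ B)) = min(0.8, 1) = 0.8
((A -> (C -> C)) /\ (C /\ ~(~C /\ B))) = min(1, 0.8) = 0.8
((~~~~A -> (A -> (A -> B))) \/ ((A -> (C -> C)) /\ (C /\ ~(~C /\ B)))) = max(0.2, 0.8) = 0.8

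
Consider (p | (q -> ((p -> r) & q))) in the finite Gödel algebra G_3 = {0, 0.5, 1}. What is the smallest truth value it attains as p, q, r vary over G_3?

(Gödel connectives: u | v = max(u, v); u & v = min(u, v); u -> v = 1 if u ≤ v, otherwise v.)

0.50

The minimum is attained at p = 0.5, q = 0.5, r = 0:
  (p -> r): 0.5 > 0, so result = 0
  ((p -> r) & q) = min(0, 0.5) = 0
  (q -> ((p -> r) & q)): 0.5 > 0, so result = 0
  (p | (q -> ((p -> r) & q))) = max(0.5, 0) = 0.5
Checking all 27 assignments confirms none give a value below 0.50.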